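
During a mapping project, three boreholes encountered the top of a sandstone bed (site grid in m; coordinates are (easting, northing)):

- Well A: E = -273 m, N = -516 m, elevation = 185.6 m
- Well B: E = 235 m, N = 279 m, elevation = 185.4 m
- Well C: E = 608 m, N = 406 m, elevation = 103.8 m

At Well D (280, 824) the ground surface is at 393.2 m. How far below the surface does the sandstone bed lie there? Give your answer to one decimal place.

Let the plane be z = a·E + b·N + c.
Well B−Well A: 508a + 795b = −0.2;  Well C−Well A: 881a + 922b = −81.8.
Solving gives a = −0.27949, b = 0.17834.
Then c = 185.6 − a·-273 − b·-516 = 201.32.
At (280, 824): z_contact = −78.26 + 146.95 + 201.32 = 270.02 m.
Depth below ground = 393.2 − 270.02 = 123.2 m.

123.2 m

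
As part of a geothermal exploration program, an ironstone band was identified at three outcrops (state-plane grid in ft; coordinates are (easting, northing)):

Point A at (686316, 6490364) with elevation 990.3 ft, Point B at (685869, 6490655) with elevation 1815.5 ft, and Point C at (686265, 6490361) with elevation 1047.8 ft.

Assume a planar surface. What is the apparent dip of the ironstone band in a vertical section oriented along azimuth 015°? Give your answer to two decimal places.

Let the plane be z = a·E + b·N + c.
Point B−Point A: −447a + 291b = 825.2;  Point C−Point A: −51a − 3b = 57.5.
Solving gives a = −1.18700, b = 1.01240.
Unit vector along 015° is (sin 15°, cos 15°) = (0.2588, 0.9659).
Slope in that direction = a·(0.2588) + b·(0.9659) = 0.67069.
Apparent dip = arctan|0.67069| = 33.85° (true dip is 57.3°, so apparent ≤ true as expected).

33.85°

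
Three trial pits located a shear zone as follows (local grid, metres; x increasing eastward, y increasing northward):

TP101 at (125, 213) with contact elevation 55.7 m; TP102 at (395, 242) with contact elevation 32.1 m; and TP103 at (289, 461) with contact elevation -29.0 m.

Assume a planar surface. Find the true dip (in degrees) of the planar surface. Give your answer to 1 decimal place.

17.2°

Two edge vectors: TP101→TP102 = (270, 29, -23.6), TP101→TP103 = (164, 248, -84.7).
Normal n = (TP101→TP102) × (TP101→TP103) = (3396.5, 18998.6, 62204).
So ∂z/∂x = −n_x/n_z = −0.05460 and ∂z/∂y = −n_y/n_z = −0.30542.
Gradient magnitude |∇z| = √(a² + b²) = √(0.00298 + 0.09328) = 0.31027.
True dip = arctan(0.31027) = 17.2°, dipping toward N (azimuth ≈ 010°).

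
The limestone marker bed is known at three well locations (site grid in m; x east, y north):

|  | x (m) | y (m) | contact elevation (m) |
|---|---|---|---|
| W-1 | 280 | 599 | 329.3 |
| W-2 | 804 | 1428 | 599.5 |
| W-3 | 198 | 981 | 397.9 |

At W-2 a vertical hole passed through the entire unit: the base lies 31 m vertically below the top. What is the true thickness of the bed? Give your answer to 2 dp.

Let the plane be z = a·x + b·y + c.
W-2−W-1: 524a + 829b = 270.2;  W-3−W-1: −82a + 382b = 68.6.
Solving gives a = 0.17284, b = 0.21668.
|∇z| = √(a²+b²) = 0.27718, so dip δ = arctan(0.27718) = 15.49°.
True thickness = vertical thickness × cos δ = 31 × cos 15.49° = 29.87 m.

29.87 m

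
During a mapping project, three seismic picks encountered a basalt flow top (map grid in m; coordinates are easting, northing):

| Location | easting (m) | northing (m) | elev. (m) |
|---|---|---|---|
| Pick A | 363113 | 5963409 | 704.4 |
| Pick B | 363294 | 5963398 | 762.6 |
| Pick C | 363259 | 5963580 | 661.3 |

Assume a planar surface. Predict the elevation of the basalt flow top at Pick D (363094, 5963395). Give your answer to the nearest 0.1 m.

705.9 m

Let the plane be z = a·easting + b·northing + c.
Pick B−Pick A: 181a − 11b = 58.2;  Pick C−Pick A: 146a + 171b = −43.1.
Solving gives a = 0.291123261, b = −0.500608164.
Then c = 704.4 − a·363113 − b·5963409 = 2880324.99.
At (363094, 5963395): z = 105705.1 − 2985324.2 + 2880324.99 = 705.9 m.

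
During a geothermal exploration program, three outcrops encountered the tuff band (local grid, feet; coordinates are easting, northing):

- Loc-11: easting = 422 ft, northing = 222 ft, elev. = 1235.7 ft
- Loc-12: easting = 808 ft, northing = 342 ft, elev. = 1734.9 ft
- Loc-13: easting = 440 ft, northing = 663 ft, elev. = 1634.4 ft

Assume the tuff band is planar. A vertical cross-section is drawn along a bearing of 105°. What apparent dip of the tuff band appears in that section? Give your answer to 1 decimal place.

Two edge vectors: Loc-11→Loc-12 = (386, 120, 499.2), Loc-11→Loc-13 = (18, 441, 398.7).
Normal n = (Loc-11→Loc-12) × (Loc-11→Loc-13) = (-172303.2, -144912.6, 168066).
So ∂z/∂easting = −n_x/n_z = 1.02521 and ∂z/∂northing = −n_y/n_z = 0.86224.
Unit vector along 105° is (sin 105°, cos 105°) = (0.9659, -0.2588).
Slope in that direction = a·(0.9659) + b·(-0.2588) = 0.76712.
Apparent dip = arctan|0.76712| = 37.5° (true dip is 53.3°, so apparent ≤ true as expected).

37.5°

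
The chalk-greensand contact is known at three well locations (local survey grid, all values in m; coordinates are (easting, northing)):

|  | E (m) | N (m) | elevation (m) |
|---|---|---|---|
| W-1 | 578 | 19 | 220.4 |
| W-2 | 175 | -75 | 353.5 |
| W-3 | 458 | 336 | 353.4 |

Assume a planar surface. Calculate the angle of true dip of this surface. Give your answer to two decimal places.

25.52°

Let the plane be z = a·E + b·N + c.
W-2−W-1: −403a − 94b = 133.1;  W-3−W-1: −120a + 317b = 133.
Solving gives a = −0.39340, b = 0.27064.
Gradient magnitude |∇z| = √(a² + b²) = √(0.15476 + 0.07324) = 0.47750.
True dip = arctan(0.47750) = 25.52°, dipping toward SE (azimuth ≈ 125°).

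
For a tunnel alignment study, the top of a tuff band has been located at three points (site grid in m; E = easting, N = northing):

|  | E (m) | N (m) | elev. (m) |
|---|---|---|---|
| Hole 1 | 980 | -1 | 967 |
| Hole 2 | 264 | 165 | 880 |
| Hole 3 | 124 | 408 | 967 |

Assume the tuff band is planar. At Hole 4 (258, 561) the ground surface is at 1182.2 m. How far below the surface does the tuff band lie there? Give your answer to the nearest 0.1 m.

108.0 m

Two edge vectors: Hole 1→Hole 2 = (-716, 166, -87), Hole 1→Hole 3 = (-856, 409, 0).
Normal n = (Hole 1→Hole 2) × (Hole 1→Hole 3) = (35583, 74472, -150748).
So ∂z/∂E = −n_x/n_z = 0.23604 and ∂z/∂N = −n_y/n_z = 0.49402.
Intercept c from Hole 1: 967 − 231.32 + 0.49 = 736.17.
At (258, 561): z_contact = 60.90 + 277.14 + 736.17 = 1074.21 m.
Depth below ground = 1182.2 − 1074.21 = 108.0 m.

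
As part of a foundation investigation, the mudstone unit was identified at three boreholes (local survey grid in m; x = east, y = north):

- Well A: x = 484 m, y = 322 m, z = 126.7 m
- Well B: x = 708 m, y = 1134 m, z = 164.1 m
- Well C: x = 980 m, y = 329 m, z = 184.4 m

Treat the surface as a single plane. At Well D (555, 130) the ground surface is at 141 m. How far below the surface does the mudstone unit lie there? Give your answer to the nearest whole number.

9 m

Let the plane be z = a·x + b·y + c.
Well B−Well A: 224a + 812b = 37.4;  Well C−Well A: 496a + 7b = 57.7.
Solving gives a = 0.11613, b = 0.01402.
Then c = 126.7 − a·484 − b·322 = 65.98.
At (555, 130): z_contact = 64.5 + 1.8 + 65.98 = 132.3 m.
Depth below ground = 141 − 132.3 = 9 m.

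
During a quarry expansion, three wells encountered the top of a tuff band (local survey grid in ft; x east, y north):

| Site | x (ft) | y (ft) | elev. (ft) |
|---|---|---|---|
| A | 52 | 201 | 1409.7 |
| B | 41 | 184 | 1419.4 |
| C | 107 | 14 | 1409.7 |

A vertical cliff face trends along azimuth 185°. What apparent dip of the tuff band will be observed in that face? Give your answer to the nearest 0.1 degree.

Let the plane be z = a·x + b·y + c.
B−A: −11a − 17b = 9.7;  C−A: 55a − 187b = 0.
Solving gives a = −0.60625, b = −0.17831.
Unit vector along 185° is (sin 185°, cos 185°) = (-0.0872, -0.9962).
Slope in that direction = a·(-0.0872) + b·(-0.9962) = 0.23047.
Apparent dip = arctan|0.23047| = 13.0° (true dip is 32.3°, so apparent ≤ true as expected).

13.0°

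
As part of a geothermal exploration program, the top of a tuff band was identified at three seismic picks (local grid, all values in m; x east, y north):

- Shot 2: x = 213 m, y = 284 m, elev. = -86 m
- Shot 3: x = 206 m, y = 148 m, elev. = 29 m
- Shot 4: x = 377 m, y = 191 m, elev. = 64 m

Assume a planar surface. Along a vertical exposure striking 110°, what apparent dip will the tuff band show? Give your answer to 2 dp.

Let the plane be z = a·x + b·y + c.
Shot 3−Shot 2: −7a − 136b = 115;  Shot 4−Shot 2: 164a − 93b = 150.
Solving gives a = 0.42278, b = −0.86735.
Unit vector along 110° is (sin 110°, cos 110°) = (0.9397, -0.3420).
Slope in that direction = a·(0.9397) + b·(-0.3420) = 0.69394.
Apparent dip = arctan|0.69394| = 34.76° (true dip is 44.0°, so apparent ≤ true as expected).

34.76°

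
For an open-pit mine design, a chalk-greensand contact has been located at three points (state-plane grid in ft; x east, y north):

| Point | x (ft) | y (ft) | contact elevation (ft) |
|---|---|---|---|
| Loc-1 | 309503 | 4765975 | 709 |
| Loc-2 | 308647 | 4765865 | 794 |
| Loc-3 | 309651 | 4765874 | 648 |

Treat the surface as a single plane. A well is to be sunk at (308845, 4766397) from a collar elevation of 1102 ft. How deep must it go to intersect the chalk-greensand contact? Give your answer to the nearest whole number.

Two edge vectors: Loc-1→Loc-2 = (-856, -110, 85), Loc-1→Loc-3 = (148, -101, -61).
Normal n = (Loc-1→Loc-2) × (Loc-1→Loc-3) = (15295, -39636, 102736).
So ∂z/∂x = −n_x/n_z = −0.14887673 and ∂z/∂y = −n_y/n_z = 0.38580439.
Intercept c from Loc-1: 709 + 46077.80 − 1838734.09 = −1791947.29.
At (308845, 4766397): z_contact = −45979.8 + 1838896.9 − 1791947.29 = 969.8 ft.
Depth below ground = 1102 − 969.8 = 132 ft.

132 ft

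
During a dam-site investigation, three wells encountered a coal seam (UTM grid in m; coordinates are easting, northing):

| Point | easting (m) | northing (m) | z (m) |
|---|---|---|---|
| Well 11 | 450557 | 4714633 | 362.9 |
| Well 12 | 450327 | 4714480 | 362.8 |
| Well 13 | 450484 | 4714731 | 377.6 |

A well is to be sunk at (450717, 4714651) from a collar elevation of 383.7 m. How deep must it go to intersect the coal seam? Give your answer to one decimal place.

29.6 m

Two edge vectors: Well 11→Well 12 = (-230, -153, -0.1), Well 11→Well 13 = (-73, 98, 14.7).
Normal n = (Well 11→Well 12) × (Well 11→Well 13) = (-2239.3, 3388.3, -33709).
So ∂z/∂easting = −n_x/n_z = −0.066430330 and ∂z/∂northing = −n_y/n_z = 0.100516183.
Intercept c from Well 11: 362.9 + 29930.65 − 473896.91 = −443603.36.
At (450717, 4714651): z_contact = −29941.28 + 473898.72 − 443603.36 = 354.08 m.
Depth below ground = 383.7 − 354.08 = 29.6 m.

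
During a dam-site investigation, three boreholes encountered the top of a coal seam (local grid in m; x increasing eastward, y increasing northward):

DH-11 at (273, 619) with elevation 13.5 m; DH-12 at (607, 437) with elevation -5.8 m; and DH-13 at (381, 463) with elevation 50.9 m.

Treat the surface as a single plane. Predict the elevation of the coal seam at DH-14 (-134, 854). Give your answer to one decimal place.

Two edge vectors: DH-11→DH-12 = (334, -182, -19.3), DH-11→DH-13 = (108, -156, 37.4).
Normal n = (DH-11→DH-12) × (DH-11→DH-13) = (-9817.6, -14576, -32448).
So ∂z/∂x = −n_x/n_z = −0.30256 and ∂z/∂y = −n_y/n_z = −0.44921.
Intercept c from DH-11: 13.5 + 82.60 + 278.06 = 374.16.
At (-134, 854): z = 40.5 − 383.6 + 374.16 = 31.1 m.

31.1 m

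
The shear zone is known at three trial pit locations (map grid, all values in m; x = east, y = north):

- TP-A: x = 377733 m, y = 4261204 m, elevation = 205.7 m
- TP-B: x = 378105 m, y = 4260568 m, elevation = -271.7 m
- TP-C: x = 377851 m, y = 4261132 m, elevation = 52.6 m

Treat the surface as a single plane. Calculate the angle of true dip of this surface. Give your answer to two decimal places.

Two edge vectors: TP-A→TP-B = (372, -636, -477.4), TP-A→TP-C = (118, -72, -153.1).
Normal n = (TP-A→TP-B) × (TP-A→TP-C) = (62998.8, 620, 48264).
So ∂z/∂x = −n_x/n_z = −1.30530 and ∂z/∂y = −n_y/n_z = −0.01285.
Gradient magnitude |∇z| = √(a² + b²) = √(1.70380 + 0.00017) = 1.30536.
True dip = arctan(1.30536) = 52.55°, dipping toward E (azimuth ≈ 089°).

52.55°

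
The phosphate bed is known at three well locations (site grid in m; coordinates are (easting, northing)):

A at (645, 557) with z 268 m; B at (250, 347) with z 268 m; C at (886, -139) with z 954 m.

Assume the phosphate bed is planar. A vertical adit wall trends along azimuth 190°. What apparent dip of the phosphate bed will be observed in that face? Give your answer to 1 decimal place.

36.6°

Let the plane be z = a·E + b·N + c.
B−A: −395a − 210b = 0;  C−A: 241a − 696b = 686.
Solving gives a = 0.44254, b = −0.83240.
Unit vector along 190° is (sin 190°, cos 190°) = (-0.1736, -0.9848).
Slope in that direction = a·(-0.1736) + b·(-0.9848) = 0.74290.
Apparent dip = arctan|0.74290| = 36.6° (true dip is 43.3°, so apparent ≤ true as expected).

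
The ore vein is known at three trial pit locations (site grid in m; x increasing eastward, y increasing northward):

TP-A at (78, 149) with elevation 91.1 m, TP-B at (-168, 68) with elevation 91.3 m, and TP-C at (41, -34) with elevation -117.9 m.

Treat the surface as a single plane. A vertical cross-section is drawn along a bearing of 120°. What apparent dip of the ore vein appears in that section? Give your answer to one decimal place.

Let the plane be z = a·x + b·y + c.
TP-B−TP-A: −246a − 81b = 0.2;  TP-C−TP-A: −37a − 183b = −209.
Solving gives a = −0.40374, b = 1.22371.
Unit vector along 120° is (sin 120°, cos 120°) = (0.8660, -0.5000).
Slope in that direction = a·(0.8660) + b·(-0.5000) = −0.96150.
Apparent dip = arctan|0.96150| = 43.9° (true dip is 52.2°, so apparent ≤ true as expected).

43.9°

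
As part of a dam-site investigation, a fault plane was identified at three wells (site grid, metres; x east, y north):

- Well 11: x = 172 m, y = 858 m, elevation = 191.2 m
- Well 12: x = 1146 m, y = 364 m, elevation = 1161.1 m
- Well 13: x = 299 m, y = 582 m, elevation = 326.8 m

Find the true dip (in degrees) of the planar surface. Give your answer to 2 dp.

Two edge vectors: Well 11→Well 12 = (974, -494, 969.9), Well 11→Well 13 = (127, -276, 135.6).
Normal n = (Well 11→Well 12) × (Well 11→Well 13) = (200706, -8897.1, -206086).
So ∂z/∂x = −n_x/n_z = 0.97389 and ∂z/∂y = −n_y/n_z = −0.04317.
Gradient magnitude |∇z| = √(a² + b²) = √(0.94847 + 0.00186) = 0.97485.
True dip = arctan(0.97485) = 44.27°, dipping toward W (azimuth ≈ 273°).

44.27°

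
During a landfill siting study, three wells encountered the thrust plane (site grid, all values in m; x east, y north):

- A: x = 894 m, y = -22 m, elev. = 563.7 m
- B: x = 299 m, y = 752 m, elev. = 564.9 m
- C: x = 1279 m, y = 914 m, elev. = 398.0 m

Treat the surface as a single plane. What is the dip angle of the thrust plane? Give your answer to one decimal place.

10.8°

Two edge vectors: A→B = (-595, 774, 1.2), A→C = (385, 936, -165.7).
Normal n = (A→B) × (A→C) = (-129375, -98129.5, -854910).
So ∂z/∂x = −n_x/n_z = −0.15133 and ∂z/∂y = −n_y/n_z = −0.11478.
Gradient magnitude |∇z| = √(a² + b²) = √(0.02290 + 0.01318) = 0.18994.
True dip = arctan(0.18994) = 10.8°, dipping toward NE (azimuth ≈ 053°).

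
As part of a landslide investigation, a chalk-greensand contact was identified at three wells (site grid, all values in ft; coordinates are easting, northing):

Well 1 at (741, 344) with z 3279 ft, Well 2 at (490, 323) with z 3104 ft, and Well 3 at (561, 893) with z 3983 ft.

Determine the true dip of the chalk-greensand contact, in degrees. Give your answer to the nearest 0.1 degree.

Two edge vectors: Well 1→Well 2 = (-251, -21, -175), Well 1→Well 3 = (-180, 549, 704).
Normal n = (Well 1→Well 2) × (Well 1→Well 3) = (81291, 208204, -141579).
So ∂z/∂easting = −n_x/n_z = 0.57417 and ∂z/∂northing = −n_y/n_z = 1.47059.
Gradient magnitude |∇z| = √(a² + b²) = √(0.32968 + 2.16262) = 1.57870.
True dip = arctan(1.57870) = 57.6°, dipping toward SSW (azimuth ≈ 201°).

57.6°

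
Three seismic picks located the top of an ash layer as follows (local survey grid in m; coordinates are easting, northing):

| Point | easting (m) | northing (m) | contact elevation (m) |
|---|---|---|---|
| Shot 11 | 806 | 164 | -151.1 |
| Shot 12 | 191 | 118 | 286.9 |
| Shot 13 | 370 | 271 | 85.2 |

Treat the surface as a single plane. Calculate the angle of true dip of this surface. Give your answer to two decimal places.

40.60°

Two edge vectors: Shot 11→Shot 12 = (-615, -46, 438), Shot 11→Shot 13 = (-436, 107, 236.3).
Normal n = (Shot 11→Shot 12) × (Shot 11→Shot 13) = (-57735.8, -45643.5, -85861).
So ∂z/∂easting = −n_x/n_z = −0.67243 and ∂z/∂northing = −n_y/n_z = −0.53160.
Gradient magnitude |∇z| = √(a² + b²) = √(0.45217 + 0.28260) = 0.85718.
True dip = arctan(0.85718) = 40.60°, dipping toward NE (azimuth ≈ 052°).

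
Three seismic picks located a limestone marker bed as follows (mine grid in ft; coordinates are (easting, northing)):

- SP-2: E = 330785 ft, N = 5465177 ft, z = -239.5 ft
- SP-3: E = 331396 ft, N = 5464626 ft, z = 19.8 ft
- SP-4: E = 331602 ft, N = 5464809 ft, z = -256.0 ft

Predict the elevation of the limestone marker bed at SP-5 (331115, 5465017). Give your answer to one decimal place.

-235.0 ft

Two edge vectors: SP-2→SP-3 = (611, -551, 259.3), SP-2→SP-4 = (817, -368, -16.5).
Normal n = (SP-2→SP-3) × (SP-2→SP-4) = (104513.9, 221929.6, 225319).
So ∂z/∂E = −n_x/n_z = −0.463848588 and ∂z/∂N = −n_y/n_z = −0.984957327.
Intercept c from SP-2: -239.5 + 153434.16 + 5382966.13 = 5536160.79.
At (331115, 5465017): z = −153587.2 − 5382808.5 + 5536160.79 = -235.0 ft.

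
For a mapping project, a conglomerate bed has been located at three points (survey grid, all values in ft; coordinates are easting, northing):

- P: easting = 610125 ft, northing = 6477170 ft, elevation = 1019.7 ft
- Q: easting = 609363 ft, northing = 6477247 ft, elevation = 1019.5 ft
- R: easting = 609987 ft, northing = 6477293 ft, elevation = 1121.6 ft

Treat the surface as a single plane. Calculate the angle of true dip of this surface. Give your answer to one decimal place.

Let the plane be z = a·easting + b·northing + c.
Q−P: −762a + 77b = −0.2;  R−P: −138a + 123b = 101.9.
Solving gives a = 0.09472, b = 0.93472.
Gradient magnitude |∇z| = √(a² + b²) = √(0.00897 + 0.87371) = 0.93951.
True dip = arctan(0.93951) = 43.2°, dipping toward S (azimuth ≈ 186°).

43.2°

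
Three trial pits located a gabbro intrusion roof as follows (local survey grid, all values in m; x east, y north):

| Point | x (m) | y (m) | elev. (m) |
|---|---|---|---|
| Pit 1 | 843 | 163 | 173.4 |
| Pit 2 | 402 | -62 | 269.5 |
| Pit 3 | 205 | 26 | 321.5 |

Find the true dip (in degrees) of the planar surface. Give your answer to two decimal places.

Let the plane be z = a·x + b·y + c.
Pit 2−Pit 1: −441a − 225b = 96.1;  Pit 3−Pit 1: −638a − 137b = 148.1.
Solving gives a = −0.24246, b = 0.04812.
Gradient magnitude |∇z| = √(a² + b²) = √(0.05879 + 0.00232) = 0.24719.
True dip = arctan(0.24719) = 13.88°, dipping toward E (azimuth ≈ 101°).

13.88°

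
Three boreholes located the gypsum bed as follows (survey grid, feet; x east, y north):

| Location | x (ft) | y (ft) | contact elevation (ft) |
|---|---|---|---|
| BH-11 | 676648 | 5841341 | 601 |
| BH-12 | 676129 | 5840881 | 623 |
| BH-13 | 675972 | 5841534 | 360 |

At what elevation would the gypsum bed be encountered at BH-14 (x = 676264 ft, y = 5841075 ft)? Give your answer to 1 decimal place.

Let the plane be z = a·x + b·y + c.
BH-12−BH-11: −519a − 460b = 22;  BH-13−BH-11: −676a + 193b = −241.
Solving gives a = 0.259321329, b = −0.340408195.
Then c = 601 − a·676648 − b·5841341 = 1813572.09.
At (676264, 5841075): z = 175369.7 − 1988349.8 + 1813572.09 = 592.0 ft.

592.0 ft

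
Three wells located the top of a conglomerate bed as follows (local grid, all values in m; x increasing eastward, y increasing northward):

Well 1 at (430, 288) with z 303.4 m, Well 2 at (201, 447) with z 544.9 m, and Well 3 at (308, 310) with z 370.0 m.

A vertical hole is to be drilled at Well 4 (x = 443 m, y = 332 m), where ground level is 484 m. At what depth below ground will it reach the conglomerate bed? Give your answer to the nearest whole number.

Let the plane be z = a·x + b·y + c.
Well 2−Well 1: −229a + 159b = 241.5;  Well 3−Well 1: −122a + 22b = 66.6.
Solving gives a = −0.36744, b = 0.98967.
Then c = 303.4 − a·430 − b·288 = 176.37.
At (443, 332): z_contact = −162.8 + 328.6 + 176.37 = 342.2 m.
Depth below ground = 484 − 342.2 = 142 m.

142 m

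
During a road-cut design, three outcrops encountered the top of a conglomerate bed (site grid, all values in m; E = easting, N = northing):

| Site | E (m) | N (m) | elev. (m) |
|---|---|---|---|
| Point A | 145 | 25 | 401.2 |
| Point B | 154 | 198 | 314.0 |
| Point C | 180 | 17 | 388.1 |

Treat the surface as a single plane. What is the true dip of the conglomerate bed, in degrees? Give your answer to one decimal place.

34.2°

Two edge vectors: Point A→Point B = (9, 173, -87.2), Point A→Point C = (35, -8, -13.1).
Normal n = (Point A→Point B) × (Point A→Point C) = (-2963.9, -2934.1, -6127).
So ∂z/∂E = −n_x/n_z = −0.48374 and ∂z/∂N = −n_y/n_z = −0.47888.
Gradient magnitude |∇z| = √(a² + b²) = √(0.23401 + 0.22933) = 0.68069.
True dip = arctan(0.68069) = 34.2°, dipping toward NE (azimuth ≈ 045°).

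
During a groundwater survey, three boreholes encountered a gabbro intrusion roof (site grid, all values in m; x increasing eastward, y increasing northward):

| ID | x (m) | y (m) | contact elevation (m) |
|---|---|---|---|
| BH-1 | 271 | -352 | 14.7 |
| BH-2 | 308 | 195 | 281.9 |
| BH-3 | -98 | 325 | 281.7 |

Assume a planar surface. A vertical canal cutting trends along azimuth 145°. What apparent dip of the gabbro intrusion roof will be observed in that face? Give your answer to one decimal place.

Two edge vectors: BH-1→BH-2 = (37, 547, 267.2), BH-1→BH-3 = (-369, 677, 267).
Normal n = (BH-1→BH-2) × (BH-1→BH-3) = (-34845.4, -108475.8, 226892).
So ∂z/∂x = −n_x/n_z = 0.15358 and ∂z/∂y = −n_y/n_z = 0.47809.
Unit vector along 145° is (sin 145°, cos 145°) = (0.5736, -0.8192).
Slope in that direction = a·(0.5736) + b·(-0.8192) = −0.30354.
Apparent dip = arctan|0.30354| = 16.9° (true dip is 26.7°, so apparent ≤ true as expected).

16.9°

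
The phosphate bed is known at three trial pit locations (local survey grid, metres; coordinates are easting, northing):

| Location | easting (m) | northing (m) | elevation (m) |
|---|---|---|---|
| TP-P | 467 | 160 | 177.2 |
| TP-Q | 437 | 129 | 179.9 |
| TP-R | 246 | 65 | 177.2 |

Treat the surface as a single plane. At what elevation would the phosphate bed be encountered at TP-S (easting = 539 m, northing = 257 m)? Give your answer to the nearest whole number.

167 m

Two edge vectors: TP-P→TP-Q = (-30, -31, 2.7), TP-P→TP-R = (-221, -95, 0).
Normal n = (TP-P→TP-Q) × (TP-P→TP-R) = (256.5, -596.7, -4001).
So ∂z/∂easting = −n_x/n_z = 0.06411 and ∂z/∂northing = −n_y/n_z = −0.14914.
Intercept c from TP-P: 177.2 − 29.94 + 23.86 = 171.12.
At (539, 257): z = 34.6 − 38.3 + 171.12 = 167.3 m.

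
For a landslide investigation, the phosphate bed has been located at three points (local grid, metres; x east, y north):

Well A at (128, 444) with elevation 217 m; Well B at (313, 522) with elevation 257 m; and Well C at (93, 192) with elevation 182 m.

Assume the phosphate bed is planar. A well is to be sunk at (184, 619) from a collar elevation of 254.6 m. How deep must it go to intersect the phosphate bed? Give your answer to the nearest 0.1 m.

Let the plane be z = a·x + b·y + c.
Well B−Well A: 185a + 78b = 40;  Well C−Well A: −35a − 252b = −35.
Solving gives a = 0.16746, b = 0.11563.
Then c = 217 − a·128 − b·444 = 144.22.
At (184, 619): z_contact = 30.81 + 71.57 + 144.22 = 246.61 m.
Depth below ground = 254.6 − 246.61 = 8.0 m.

8.0 m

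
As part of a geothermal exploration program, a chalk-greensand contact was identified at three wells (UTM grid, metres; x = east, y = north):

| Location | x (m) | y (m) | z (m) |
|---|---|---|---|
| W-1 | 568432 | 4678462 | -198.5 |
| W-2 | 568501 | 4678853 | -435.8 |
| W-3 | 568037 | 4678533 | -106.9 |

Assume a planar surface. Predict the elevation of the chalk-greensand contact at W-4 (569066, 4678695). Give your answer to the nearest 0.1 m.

-535.9 m

Two edge vectors: W-1→W-2 = (69, 391, -237.3), W-1→W-3 = (-395, 71, 91.6).
Normal n = (W-1→W-2) × (W-1→W-3) = (52663.9, 87413.1, 159344).
So ∂z/∂x = −n_x/n_z = −0.330504443 and ∂z/∂y = −n_y/n_z = −0.548581057.
Intercept c from W-1: -198.5 + 187869.30 + 2566515.63 = 2754186.43.
At (569066, 4678695): z = −188078.8 − 2566643.5 + 2754186.43 = -535.9 m.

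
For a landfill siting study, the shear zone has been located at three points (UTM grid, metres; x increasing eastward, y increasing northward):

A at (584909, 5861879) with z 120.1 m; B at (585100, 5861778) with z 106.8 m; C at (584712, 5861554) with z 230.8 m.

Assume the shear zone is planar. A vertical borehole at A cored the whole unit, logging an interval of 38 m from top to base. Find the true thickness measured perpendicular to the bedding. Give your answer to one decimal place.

Let the plane be z = a·x + b·y + c.
B−A: 191a − 101b = −13.3;  C−A: −197a − 325b = 110.7.
Solving gives a = −0.18913, b = −0.22597.
|∇z| = √(a²+b²) = 0.29468, so dip δ = arctan(0.29468) = 16.42°.
True thickness = vertical thickness × cos δ = 38 × cos 16.42° = 36.5 m.

36.5 m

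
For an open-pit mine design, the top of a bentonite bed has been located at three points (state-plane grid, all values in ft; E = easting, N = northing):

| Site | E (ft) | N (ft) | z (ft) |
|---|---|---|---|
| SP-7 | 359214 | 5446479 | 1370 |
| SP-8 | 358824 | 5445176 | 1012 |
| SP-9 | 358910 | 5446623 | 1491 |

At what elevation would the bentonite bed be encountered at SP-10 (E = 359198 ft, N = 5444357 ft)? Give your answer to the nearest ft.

642 ft

Let the plane be z = a·E + b·N + c.
SP-8−SP-7: −390a − 1303b = −358;  SP-9−SP-7: −304a + 144b = 121.
Solving gives a = −0.23461766, b = 0.34497382.
Then c = 1370 − a·359214 − b·5446479 = −1793244.72.
At (359198, 5444357): z = −84274.2 + 1878160.6 − 1793244.72 = 641.7 ft.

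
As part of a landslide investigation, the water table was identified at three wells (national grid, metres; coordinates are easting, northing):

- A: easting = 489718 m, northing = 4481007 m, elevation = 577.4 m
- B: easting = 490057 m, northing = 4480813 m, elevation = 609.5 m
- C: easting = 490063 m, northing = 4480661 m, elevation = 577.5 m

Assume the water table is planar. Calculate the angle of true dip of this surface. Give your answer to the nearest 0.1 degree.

17.3°

Two edge vectors: A→B = (339, -194, 32.1), A→C = (345, -346, 0.1).
Normal n = (A→B) × (A→C) = (11087.2, 11040.6, -50364).
So ∂z/∂easting = −n_x/n_z = 0.22014 and ∂z/∂northing = −n_y/n_z = 0.21922.
Gradient magnitude |∇z| = √(a² + b²) = √(0.04846 + 0.04806) = 0.31067.
True dip = arctan(0.31067) = 17.3°, dipping toward SW (azimuth ≈ 225°).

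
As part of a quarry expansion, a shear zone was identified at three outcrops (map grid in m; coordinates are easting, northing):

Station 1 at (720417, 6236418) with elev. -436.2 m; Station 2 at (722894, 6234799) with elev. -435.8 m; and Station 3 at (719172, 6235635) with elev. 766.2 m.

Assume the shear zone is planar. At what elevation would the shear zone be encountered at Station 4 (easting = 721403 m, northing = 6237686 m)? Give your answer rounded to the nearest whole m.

Let the plane be z = a·easting + b·northing + c.
Station 2−Station 1: 2477a − 1619b = 0.4;  Station 3−Station 1: −1245a − 783b = 1202.4.
Solving gives a = −0.49211139, b = −0.75315622.
Then c = -436.2 − a·720417 − b·6236418 = 5051086.20.
At (721403, 6237686): z = −355010.6 − 4697952.0 + 5051086.20 = -1876.4 m.

-1876 m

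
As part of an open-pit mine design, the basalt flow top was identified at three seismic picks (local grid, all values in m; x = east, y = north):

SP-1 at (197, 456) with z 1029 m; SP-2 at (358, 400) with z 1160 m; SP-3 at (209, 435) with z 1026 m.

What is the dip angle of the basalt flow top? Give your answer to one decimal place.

52.8°

Two edge vectors: SP-1→SP-2 = (161, -56, 131), SP-1→SP-3 = (12, -21, -3).
Normal n = (SP-1→SP-2) × (SP-1→SP-3) = (2919, 2055, -2709).
So ∂z/∂x = −n_x/n_z = 1.07752 and ∂z/∂y = −n_y/n_z = 0.75858.
Gradient magnitude |∇z| = √(a² + b²) = √(1.16105 + 0.57545) = 1.31776.
True dip = arctan(1.31776) = 52.8°, dipping toward SW (azimuth ≈ 235°).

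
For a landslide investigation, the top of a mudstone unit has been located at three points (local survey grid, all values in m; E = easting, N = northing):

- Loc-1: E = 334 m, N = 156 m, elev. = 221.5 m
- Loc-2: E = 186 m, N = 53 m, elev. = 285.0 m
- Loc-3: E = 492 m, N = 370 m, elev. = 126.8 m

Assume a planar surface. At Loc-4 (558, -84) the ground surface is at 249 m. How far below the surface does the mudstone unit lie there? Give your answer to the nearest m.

21 m

Let the plane be z = a·E + b·N + c.
Loc-2−Loc-1: −148a − 103b = 63.5;  Loc-3−Loc-1: 158a + 214b = −94.7.
Solving gives a = −0.24905, b = −0.25864.
Then c = 221.5 − a·334 − b·156 = 345.03.
At (558, -84): z_contact = −139.0 + 21.7 + 345.03 = 227.8 m.
Depth below ground = 249 − 227.8 = 21 m.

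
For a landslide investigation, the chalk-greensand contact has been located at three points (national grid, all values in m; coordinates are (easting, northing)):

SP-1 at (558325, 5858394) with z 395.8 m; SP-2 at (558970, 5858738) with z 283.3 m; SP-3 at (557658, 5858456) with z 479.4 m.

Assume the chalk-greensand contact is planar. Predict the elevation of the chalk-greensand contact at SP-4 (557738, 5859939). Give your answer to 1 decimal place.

Two edge vectors: SP-1→SP-2 = (645, 344, -112.5), SP-1→SP-3 = (-667, 62, 83.6).
Normal n = (SP-1→SP-2) × (SP-1→SP-3) = (35733.4, 21115.5, 269438).
So ∂z/∂E = −n_x/n_z = −0.132621976 and ∂z/∂N = −n_y/n_z = −0.078368679.
Intercept c from SP-1: 395.8 + 74046.16 + 459114.60 = 533556.56.
At (557738, 5859939): z = −73968.3 − 459235.7 + 533556.56 = 352.6 m.

352.6 m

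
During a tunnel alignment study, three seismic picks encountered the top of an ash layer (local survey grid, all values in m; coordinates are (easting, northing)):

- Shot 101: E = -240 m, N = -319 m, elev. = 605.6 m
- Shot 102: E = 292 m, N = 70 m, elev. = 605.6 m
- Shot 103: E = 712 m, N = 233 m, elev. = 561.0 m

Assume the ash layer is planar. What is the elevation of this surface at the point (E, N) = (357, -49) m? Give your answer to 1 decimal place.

Let the plane be z = a·E + b·N + c.
Shot 102−Shot 101: 532a + 389b = 0;  Shot 103−Shot 101: 952a + 552b = −44.6.
Solving gives a = −0.22630, b = 0.30950.
Then c = 605.6 − a·-240 − b·-319 = 650.02.
At (357, -49): z = −80.8 − 15.2 + 650.02 = 554.1 m.

554.1 m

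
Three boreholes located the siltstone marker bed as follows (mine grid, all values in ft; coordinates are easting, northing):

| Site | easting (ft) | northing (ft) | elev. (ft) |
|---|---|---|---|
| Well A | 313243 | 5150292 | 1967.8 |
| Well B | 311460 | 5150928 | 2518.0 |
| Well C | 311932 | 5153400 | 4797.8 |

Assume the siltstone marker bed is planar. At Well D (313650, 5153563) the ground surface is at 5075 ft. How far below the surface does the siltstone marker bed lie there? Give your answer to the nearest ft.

Two edge vectors: Well A→Well B = (-1783, 636, 550.2), Well A→Well C = (-1311, 3108, 2830).
Normal n = (Well A→Well B) × (Well A→Well C) = (89858.4, 4324577.8, -4707768).
So ∂z/∂easting = −n_x/n_z = 0.01908726 and ∂z/∂northing = −n_y/n_z = 0.91860470.
Intercept c from Well A: 1967.8 − 5978.95 − 4731082.43 = −4735093.58.
At (313650, 5153563): z_contact = 5986.7 + 4734087.2 − 4735093.58 = 4980.3 ft.
Depth below ground = 5075 − 4980.3 = 95 ft.

95 ft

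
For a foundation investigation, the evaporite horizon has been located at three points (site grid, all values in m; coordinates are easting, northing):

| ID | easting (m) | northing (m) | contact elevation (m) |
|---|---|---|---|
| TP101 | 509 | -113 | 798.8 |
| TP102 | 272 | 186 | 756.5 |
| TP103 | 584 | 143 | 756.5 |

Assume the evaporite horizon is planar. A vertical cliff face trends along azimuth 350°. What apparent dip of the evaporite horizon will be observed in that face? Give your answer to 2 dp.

8.68°

Let the plane be z = a·easting + b·northing + c.
TP102−TP101: −237a + 299b = −42.3;  TP103−TP101: 75a + 256b = −42.3.
Solving gives a = −0.02189, b = −0.15882.
Unit vector along 350° is (sin 350°, cos 350°) = (-0.1736, 0.9848).
Slope in that direction = a·(-0.1736) + b·(0.9848) = −0.15261.
Apparent dip = arctan|0.15261| = 8.68° (true dip is 9.1°, so apparent ≤ true as expected).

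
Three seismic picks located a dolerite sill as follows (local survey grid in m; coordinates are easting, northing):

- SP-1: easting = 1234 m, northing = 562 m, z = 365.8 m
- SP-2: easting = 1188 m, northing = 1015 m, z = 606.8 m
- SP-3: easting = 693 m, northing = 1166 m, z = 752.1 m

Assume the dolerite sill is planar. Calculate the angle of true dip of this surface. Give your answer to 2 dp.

Two edge vectors: SP-1→SP-2 = (-46, 453, 241), SP-1→SP-3 = (-541, 604, 386.3).
Normal n = (SP-1→SP-2) × (SP-1→SP-3) = (29429.9, -112611.2, 217289).
So ∂z/∂easting = −n_x/n_z = −0.13544 and ∂z/∂northing = −n_y/n_z = 0.51826.
Gradient magnitude |∇z| = √(a² + b²) = √(0.01834 + 0.26859) = 0.53566.
True dip = arctan(0.53566) = 28.18°, dipping toward SSE (azimuth ≈ 165°).

28.18°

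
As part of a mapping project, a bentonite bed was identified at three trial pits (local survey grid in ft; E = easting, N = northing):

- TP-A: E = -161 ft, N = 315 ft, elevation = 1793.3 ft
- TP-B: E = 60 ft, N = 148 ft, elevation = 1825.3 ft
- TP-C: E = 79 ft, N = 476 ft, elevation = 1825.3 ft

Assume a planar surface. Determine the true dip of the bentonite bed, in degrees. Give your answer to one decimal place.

Let the plane be z = a·E + b·N + c.
TP-B−TP-A: 221a − 167b = 32;  TP-C−TP-A: 240a + 161b = 32.
Solving gives a = 0.13872, b = −0.00804.
Gradient magnitude |∇z| = √(a² + b²) = √(0.01924 + 0.00006) = 0.13896.
True dip = arctan(0.13896) = 7.9°, dipping toward W (azimuth ≈ 273°).

7.9°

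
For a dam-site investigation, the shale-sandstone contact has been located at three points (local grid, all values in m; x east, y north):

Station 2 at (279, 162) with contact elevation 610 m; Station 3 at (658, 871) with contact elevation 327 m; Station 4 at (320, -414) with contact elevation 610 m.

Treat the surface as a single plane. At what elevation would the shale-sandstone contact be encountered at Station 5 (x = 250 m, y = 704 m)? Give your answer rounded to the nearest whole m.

Let the plane be z = a·x + b·y + c.
Station 3−Station 2: 379a + 709b = −283;  Station 4−Station 2: 41a − 576b = 0.
Solving gives a = −0.65896, b = −0.04690.
Then c = 610 − a·279 − b·162 = 801.45.
At (250, 704): z = −164.7 − 33.0 + 801.45 = 603.7 m.

604 m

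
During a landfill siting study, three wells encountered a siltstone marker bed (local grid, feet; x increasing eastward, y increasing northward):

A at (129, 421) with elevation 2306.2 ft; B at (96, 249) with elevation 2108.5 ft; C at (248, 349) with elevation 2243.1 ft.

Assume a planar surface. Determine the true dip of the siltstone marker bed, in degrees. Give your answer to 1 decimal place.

48.5°

Two edge vectors: A→B = (-33, -172, -197.7), A→C = (119, -72, -63.1).
Normal n = (A→B) × (A→C) = (-3381.2, -25608.6, 22844).
So ∂z/∂x = −n_x/n_z = 0.14801 and ∂z/∂y = −n_y/n_z = 1.12102.
Gradient magnitude |∇z| = √(a² + b²) = √(0.02191 + 1.25669) = 1.13075.
True dip = arctan(1.13075) = 48.5°, dipping toward S (azimuth ≈ 188°).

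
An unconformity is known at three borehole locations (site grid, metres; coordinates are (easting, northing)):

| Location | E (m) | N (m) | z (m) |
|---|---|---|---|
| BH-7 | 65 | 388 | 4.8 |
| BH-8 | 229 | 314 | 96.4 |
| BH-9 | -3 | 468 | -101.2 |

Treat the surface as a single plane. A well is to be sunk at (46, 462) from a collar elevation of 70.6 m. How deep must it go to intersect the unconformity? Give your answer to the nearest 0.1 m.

166.7 m

Two edge vectors: BH-7→BH-8 = (164, -74, 91.6), BH-7→BH-9 = (-68, 80, -106).
Normal n = (BH-7→BH-8) × (BH-7→BH-9) = (516, 11155.2, 8088).
So ∂z/∂E = −n_x/n_z = −0.06380 and ∂z/∂N = −n_y/n_z = −1.37923.
Intercept c from BH-7: 4.8 + 4.15 + 535.14 = 544.09.
At (46, 462): z_contact = −2.93 − 637.20 + 544.09 = -96.05 m.
Depth below ground = 70.6 − (-96.05) = 166.7 m.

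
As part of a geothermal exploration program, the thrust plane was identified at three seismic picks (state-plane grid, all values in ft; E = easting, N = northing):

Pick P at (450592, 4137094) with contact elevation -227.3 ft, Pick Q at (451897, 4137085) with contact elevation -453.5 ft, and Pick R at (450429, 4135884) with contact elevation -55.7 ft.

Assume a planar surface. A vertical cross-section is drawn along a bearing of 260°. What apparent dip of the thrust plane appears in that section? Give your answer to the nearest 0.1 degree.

Let the plane be z = a·E + b·N + c.
Pick Q−Pick P: 1305a − 9b = −226.2;  Pick R−Pick P: −163a − 1210b = 171.6.
Solving gives a = −0.17415, b = −0.11836.
Unit vector along 260° is (sin 260°, cos 260°) = (-0.9848, -0.1736).
Slope in that direction = a·(-0.9848) + b·(-0.1736) = 0.19206.
Apparent dip = arctan|0.19206| = 10.9° (true dip is 11.9°, so apparent ≤ true as expected).

10.9°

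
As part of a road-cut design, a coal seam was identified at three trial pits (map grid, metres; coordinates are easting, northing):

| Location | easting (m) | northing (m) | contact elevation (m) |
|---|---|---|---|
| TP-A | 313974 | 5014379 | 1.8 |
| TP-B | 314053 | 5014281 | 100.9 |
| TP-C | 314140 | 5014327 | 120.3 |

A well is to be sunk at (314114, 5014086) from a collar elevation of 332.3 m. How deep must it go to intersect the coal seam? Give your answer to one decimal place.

85.3 m

Two edge vectors: TP-A→TP-B = (79, -98, 99.1), TP-A→TP-C = (166, -52, 118.5).
Normal n = (TP-A→TP-B) × (TP-A→TP-C) = (-6459.8, 7089.1, 12160).
So ∂z/∂easting = −n_x/n_z = 0.531233553 and ∂z/∂northing = −n_y/n_z = −0.582985197.
Intercept c from TP-A: 1.8 − 166793.52 + 2923308.73 = 2756517.01.
At (314114, 5014086): z_contact = 166867.90 − 2923137.92 + 2756517.01 = 246.99 m.
Depth below ground = 332.3 − 246.99 = 85.3 m.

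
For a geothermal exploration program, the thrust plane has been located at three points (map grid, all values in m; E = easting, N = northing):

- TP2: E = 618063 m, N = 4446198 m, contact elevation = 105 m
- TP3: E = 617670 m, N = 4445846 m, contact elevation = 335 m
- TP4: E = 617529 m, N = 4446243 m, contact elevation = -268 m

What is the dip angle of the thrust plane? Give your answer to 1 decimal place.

Let the plane be z = a·E + b·N + c.
TP3−TP2: −393a − 352b = 230;  TP4−TP2: −534a + 45b = −373.
Solving gives a = 0.58811, b = −1.31002.
Gradient magnitude |∇z| = √(a² + b²) = √(0.34587 + 1.71615) = 1.43597.
True dip = arctan(1.43597) = 55.1°, dipping toward NNW (azimuth ≈ 336°).

55.1°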